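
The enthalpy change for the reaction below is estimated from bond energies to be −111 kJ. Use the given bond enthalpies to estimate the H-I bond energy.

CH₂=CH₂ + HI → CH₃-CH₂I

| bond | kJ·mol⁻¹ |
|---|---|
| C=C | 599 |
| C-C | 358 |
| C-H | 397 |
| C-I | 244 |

Let D be the H-I bond energy.
Σ(broken) = 4×397 + 1×599 + 1×D = 2187 + D
Σ(formed) = 1×358 + 5×397 + 1×244 = 2587
ΔH = Σ(broken) − Σ(formed) = (2187 + D) − (2587) = −400 + D
Setting this equal to −111 kJ gives D = 289 kJ/mol.

D(H-I) ≈ 289 kJ/mol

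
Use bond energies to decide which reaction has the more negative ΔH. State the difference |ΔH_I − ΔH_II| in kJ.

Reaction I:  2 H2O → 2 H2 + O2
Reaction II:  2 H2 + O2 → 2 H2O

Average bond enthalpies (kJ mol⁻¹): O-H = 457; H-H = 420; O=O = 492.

Reaction I:
  Bonds broken (reactants):
    O-H: 4 × 457 = 1828
    Σ(broken) = 1828 kJ
  Bonds formed (products):
    H-H: 2 × 420 = 840
    O=O: 1 × 492 = 492
    Σ(formed) = 1332 kJ
  ΔH_I = 1828 − 1332 = +496 kJ
Reaction II:
  Bonds broken (reactants):
    H-H: 2 × 420 = 840
    O=O: 1 × 492 = 492
    Σ(broken) = 1332 kJ
  Bonds formed (products):
    O-H: 4 × 457 = 1828
    Σ(formed) = 1828 kJ
  ΔH_II = 1332 − 1828 = −496 kJ
ΔH_I − ΔH_II = +992 kJ, so reaction II has the more negative ΔH; |ΔH_I − ΔH_II| = 992 kJ.

Reaction II, by 992 kJ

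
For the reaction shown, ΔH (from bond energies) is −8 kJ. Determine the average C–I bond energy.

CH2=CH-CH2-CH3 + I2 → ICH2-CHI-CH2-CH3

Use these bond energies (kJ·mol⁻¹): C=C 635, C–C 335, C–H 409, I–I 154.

D(C–I) ≈ 231 kJ/mol

Let D be the C–I bond energy.
Σ(broken) = 2×335 + 8×409 + 1×635 + 1×154 = 4731
Σ(formed) = 3×335 + 8×409 + 2×D = 4277 + 2D
ΔH = Σ(broken) − Σ(formed) = (4731) − (4277 + 2D) = +454 − 2D
Setting this equal to −8 kJ gives 2D = 462, so D = 231 kJ/mol.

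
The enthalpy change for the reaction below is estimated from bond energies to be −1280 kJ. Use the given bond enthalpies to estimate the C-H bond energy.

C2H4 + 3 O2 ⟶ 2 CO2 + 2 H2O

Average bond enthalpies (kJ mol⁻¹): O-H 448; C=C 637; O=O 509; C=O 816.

Let D be the C-H bond energy.
Σ(broken) = 4×D + 1×637 + 3×509 = 2164 + 4D
Σ(formed) = 4×816 + 4×448 = 5056
ΔH = Σ(broken) − Σ(formed) = (2164 + 4D) − (5056) = −2892 + 4D
Setting this equal to −1280 kJ gives 4D = 1612, so D = 403 kJ/mol.

D(C-H) ≈ 403 kJ/mol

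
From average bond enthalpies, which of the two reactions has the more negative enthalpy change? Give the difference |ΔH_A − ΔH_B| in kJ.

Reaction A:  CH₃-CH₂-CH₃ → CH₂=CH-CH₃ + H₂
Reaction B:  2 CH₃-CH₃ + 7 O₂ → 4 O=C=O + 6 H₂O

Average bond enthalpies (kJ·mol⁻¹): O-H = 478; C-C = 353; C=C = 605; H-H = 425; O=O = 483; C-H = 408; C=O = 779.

Reaction B, by 3124 kJ

Reaction A:
  Bonds broken (reactants):
    C-C: 2 × 353 = 706
    C-H: 8 × 408 = 3264
    Σ(broken) = 3970 kJ
  Bonds formed (products):
    C-C: 1 × 353 = 353
    C-H: 6 × 408 = 2448
    C=C: 1 × 605 = 605
    H-H: 1 × 425 = 425
    Σ(formed) = 3831 kJ
  ΔH_A = 3970 − 3831 = +139 kJ
Reaction B:
  Bonds broken (reactants):
    C-C: 2 × 353 = 706
    C-H: 12 × 408 = 4896
    O=O: 7 × 483 = 3381
    Σ(broken) = 8983 kJ
  Bonds formed (products):
    C=O: 8 × 779 = 6232
    O-H: 12 × 478 = 5736
    Σ(formed) = 11968 kJ
  ΔH_B = 8983 − 11968 = −2985 kJ
ΔH_A − ΔH_B = +3124 kJ, so reaction B has the more negative ΔH; |ΔH_A − ΔH_B| = 3124 kJ.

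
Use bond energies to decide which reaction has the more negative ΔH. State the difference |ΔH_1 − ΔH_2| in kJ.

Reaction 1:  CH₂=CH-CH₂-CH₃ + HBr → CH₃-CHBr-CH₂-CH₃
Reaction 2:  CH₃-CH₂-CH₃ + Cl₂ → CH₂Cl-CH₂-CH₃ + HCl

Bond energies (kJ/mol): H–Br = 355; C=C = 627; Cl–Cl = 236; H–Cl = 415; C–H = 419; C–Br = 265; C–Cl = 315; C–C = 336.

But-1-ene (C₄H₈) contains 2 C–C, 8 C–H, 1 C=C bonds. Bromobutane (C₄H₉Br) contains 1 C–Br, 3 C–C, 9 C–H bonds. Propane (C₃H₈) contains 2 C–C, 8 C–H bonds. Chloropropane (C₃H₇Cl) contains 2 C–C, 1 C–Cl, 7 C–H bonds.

Reaction 2, by 37 kJ

Reaction 1:
  Bonds broken (reactants):
    C–C: 2 × 336 = 672
    C–H: 8 × 419 = 3352
    C=C: 1 × 627 = 627
    H–Br: 1 × 355 = 355
    Σ(broken) = 5006 kJ
  Bonds formed (products):
    C–Br: 1 × 265 = 265
    C–C: 3 × 336 = 1008
    C–H: 9 × 419 = 3771
    Σ(formed) = 5044 kJ
  ΔH_1 = 5006 − 5044 = −38 kJ
Reaction 2:
  Bonds broken (reactants):
    C–C: 2 × 336 = 672
    C–H: 8 × 419 = 3352
    Cl–Cl: 1 × 236 = 236
    Σ(broken) = 4260 kJ
  Bonds formed (products):
    C–C: 2 × 336 = 672
    C–Cl: 1 × 315 = 315
    C–H: 7 × 419 = 2933
    H–Cl: 1 × 415 = 415
    Σ(formed) = 4335 kJ
  ΔH_2 = 4260 − 4335 = −75 kJ
ΔH_1 − ΔH_2 = +37 kJ, so reaction 2 has the more negative ΔH; |ΔH_1 − ΔH_2| = 37 kJ.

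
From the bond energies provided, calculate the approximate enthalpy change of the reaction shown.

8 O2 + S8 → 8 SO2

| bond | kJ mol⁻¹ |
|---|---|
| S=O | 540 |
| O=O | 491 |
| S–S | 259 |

Bonds broken (reactants):
  O=O: 8 × 491 = 3928
  S–S: 8 × 259 = 2072
  Σ(broken) = 6000 kJ
Bonds formed (products):
  S=O: 16 × 540 = 8640
  Σ(formed) = 8640 kJ
ΔH = Σ(broken) − Σ(formed) = 6000 − 8640 = −2640 kJ

ΔH ≈ −2640 kJ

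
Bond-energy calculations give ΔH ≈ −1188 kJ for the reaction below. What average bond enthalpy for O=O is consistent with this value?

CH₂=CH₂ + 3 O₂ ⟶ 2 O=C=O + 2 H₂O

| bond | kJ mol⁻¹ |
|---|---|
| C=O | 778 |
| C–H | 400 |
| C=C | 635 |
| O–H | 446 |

Let D be the O=O bond energy.
Σ(broken) = 4×400 + 1×635 + 3×D = 2235 + 3D
Σ(formed) = 4×778 + 4×446 = 4896
ΔH = Σ(broken) − Σ(formed) = (2235 + 3D) − (4896) = −2661 + 3D
Setting this equal to −1188 kJ gives 3D = 1473, so D = 491 kJ/mol.

D(O=O) ≈ 491 kJ/mol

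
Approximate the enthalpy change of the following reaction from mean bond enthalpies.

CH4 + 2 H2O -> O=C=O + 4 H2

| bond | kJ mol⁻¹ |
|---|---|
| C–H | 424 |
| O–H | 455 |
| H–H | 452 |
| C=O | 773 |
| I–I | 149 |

Bonds broken (reactants):
  C–H: 4 × 424 = 1696
  O–H: 4 × 455 = 1820
  Σ(broken) = 3516 kJ
Bonds formed (products):
  C=O: 2 × 773 = 1546
  H–H: 4 × 452 = 1808
  Σ(formed) = 3354 kJ
ΔH = Σ(broken) − Σ(formed) = 3516 − 3354 = +162 kJ

ΔH ≈ +162 kJ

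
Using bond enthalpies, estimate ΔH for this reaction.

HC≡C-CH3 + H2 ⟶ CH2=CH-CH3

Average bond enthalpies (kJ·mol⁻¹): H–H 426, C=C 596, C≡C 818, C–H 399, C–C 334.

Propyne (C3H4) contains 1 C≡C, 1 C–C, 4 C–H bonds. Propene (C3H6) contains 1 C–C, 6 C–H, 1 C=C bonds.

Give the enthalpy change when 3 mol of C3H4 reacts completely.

ΔH = −450 kJ

Bonds broken (reactants):
  C≡C: 1 × 818 = 818
  C–C: 1 × 334 = 334
  C–H: 4 × 399 = 1596
  H–H: 1 × 426 = 426
  Σ(broken) = 3174 kJ
Bonds formed (products):
  C–C: 1 × 334 = 334
  C–H: 6 × 399 = 2394
  C=C: 1 × 596 = 596
  Σ(formed) = 3324 kJ
ΔH = Σ(broken) − Σ(formed) = 3174 − 3324 = −150 kJ
For 3× the reaction as written: 3 × (−150) = −450 kJ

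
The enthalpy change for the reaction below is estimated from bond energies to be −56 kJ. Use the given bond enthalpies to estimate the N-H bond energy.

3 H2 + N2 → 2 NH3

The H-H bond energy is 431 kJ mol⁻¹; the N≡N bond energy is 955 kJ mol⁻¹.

Let D be the N-H bond energy.
Σ(broken) = 3×431 + 1×955 = 2248
Σ(formed) = 6×D = 6D
ΔH = Σ(broken) − Σ(formed) = (2248) − (6D) = +2248 − 6D
Setting this equal to −56 kJ gives 6D = 2304, so D = 384 kJ/mol.

D(N-H) ≈ 384 kJ/mol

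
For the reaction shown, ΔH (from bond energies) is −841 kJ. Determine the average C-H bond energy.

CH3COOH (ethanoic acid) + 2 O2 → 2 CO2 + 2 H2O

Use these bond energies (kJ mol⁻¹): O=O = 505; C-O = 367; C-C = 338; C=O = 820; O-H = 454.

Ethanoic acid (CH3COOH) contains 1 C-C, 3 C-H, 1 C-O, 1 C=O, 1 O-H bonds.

D(C-H) ≈ 422 kJ/mol

Let D be the C-H bond energy.
Σ(broken) = 1×338 + 3×D + 1×367 + 1×820 + 1×454 + 2×505 = 2989 + 3D
Σ(formed) = 4×820 + 4×454 = 5096
ΔH = Σ(broken) − Σ(formed) = (2989 + 3D) − (5096) = −2107 + 3D
Setting this equal to −841 kJ gives 3D = 1266, so D = 422 kJ/mol.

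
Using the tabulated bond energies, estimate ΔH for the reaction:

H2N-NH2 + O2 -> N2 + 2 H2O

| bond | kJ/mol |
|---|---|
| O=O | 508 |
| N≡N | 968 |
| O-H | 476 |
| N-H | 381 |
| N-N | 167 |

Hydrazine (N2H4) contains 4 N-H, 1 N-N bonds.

Bonds broken (reactants):
  N-H: 4 × 381 = 1524
  N-N: 1 × 167 = 167
  O=O: 1 × 508 = 508
  Σ(broken) = 2199 kJ
Bonds formed (products):
  N≡N: 1 × 968 = 968
  O-H: 4 × 476 = 1904
  Σ(formed) = 2872 kJ
ΔH = Σ(broken) − Σ(formed) = 2199 − 2872 = −673 kJ

ΔH ≈ −673 kJ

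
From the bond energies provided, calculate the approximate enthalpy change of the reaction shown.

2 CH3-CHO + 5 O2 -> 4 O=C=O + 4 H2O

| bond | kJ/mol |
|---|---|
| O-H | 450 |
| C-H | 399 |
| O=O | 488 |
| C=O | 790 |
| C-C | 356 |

ΔH ≈ −1996 kJ

Bonds broken (reactants):
  C-C: 2 × 356 = 712
  C-H: 8 × 399 = 3192
  C=O: 2 × 790 = 1580
  O=O: 5 × 488 = 2440
  Σ(broken) = 7924 kJ
Bonds formed (products):
  C=O: 8 × 790 = 6320
  O-H: 8 × 450 = 3600
  Σ(formed) = 9920 kJ
ΔH = Σ(broken) − Σ(formed) = 7924 − 9920 = −1996 kJ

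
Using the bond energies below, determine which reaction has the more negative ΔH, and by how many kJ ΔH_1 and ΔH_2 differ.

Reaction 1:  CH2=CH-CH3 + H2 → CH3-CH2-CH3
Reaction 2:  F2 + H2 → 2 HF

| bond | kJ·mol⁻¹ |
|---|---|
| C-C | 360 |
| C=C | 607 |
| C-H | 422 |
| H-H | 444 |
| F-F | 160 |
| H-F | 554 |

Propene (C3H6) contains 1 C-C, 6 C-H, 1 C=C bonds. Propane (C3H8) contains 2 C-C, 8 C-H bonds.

Reaction 1:
  Bonds broken (reactants):
    C-C: 1 × 360 = 360
    C-H: 6 × 422 = 2532
    C=C: 1 × 607 = 607
    H-H: 1 × 444 = 444
    Σ(broken) = 3943 kJ
  Bonds formed (products):
    C-C: 2 × 360 = 720
    C-H: 8 × 422 = 3376
    Σ(formed) = 4096 kJ
  ΔH_1 = 3943 − 4096 = −153 kJ
Reaction 2:
  Bonds broken (reactants):
    F-F: 1 × 160 = 160
    H-H: 1 × 444 = 444
    Σ(broken) = 604 kJ
  Bonds formed (products):
    H-F: 2 × 554 = 1108
    Σ(formed) = 1108 kJ
  ΔH_2 = 604 − 1108 = −504 kJ
ΔH_1 − ΔH_2 = +351 kJ, so reaction 2 has the more negative ΔH; |ΔH_1 − ΔH_2| = 351 kJ.

Reaction 2, by 351 kJ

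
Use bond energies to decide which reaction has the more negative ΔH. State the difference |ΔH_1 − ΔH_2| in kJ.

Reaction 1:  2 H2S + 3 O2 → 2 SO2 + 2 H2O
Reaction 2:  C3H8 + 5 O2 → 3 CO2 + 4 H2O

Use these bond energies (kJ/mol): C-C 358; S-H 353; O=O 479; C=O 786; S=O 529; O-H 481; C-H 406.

Reaction 1:
  Bonds broken (reactants):
    O=O: 3 × 479 = 1437
    S-H: 4 × 353 = 1412
    Σ(broken) = 2849 kJ
  Bonds formed (products):
    O-H: 4 × 481 = 1924
    S=O: 4 × 529 = 2116
    Σ(formed) = 4040 kJ
  ΔH_1 = 2849 − 4040 = −1191 kJ
Reaction 2:
  Bonds broken (reactants):
    C-C: 2 × 358 = 716
    C-H: 8 × 406 = 3248
    O=O: 5 × 479 = 2395
    Σ(broken) = 6359 kJ
  Bonds formed (products):
    C=O: 6 × 786 = 4716
    O-H: 8 × 481 = 3848
    Σ(formed) = 8564 kJ
  ΔH_2 = 6359 − 8564 = −2205 kJ
ΔH_1 − ΔH_2 = +1014 kJ, so reaction 2 has the more negative ΔH; |ΔH_1 − ΔH_2| = 1014 kJ.

Reaction 2, by 1014 kJ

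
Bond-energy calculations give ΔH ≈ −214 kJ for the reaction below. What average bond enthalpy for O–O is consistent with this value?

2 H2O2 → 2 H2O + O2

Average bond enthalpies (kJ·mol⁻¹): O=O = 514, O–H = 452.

Let D be the O–O bond energy.
Σ(broken) = 4×452 + 2×D = 1808 + 2D
Σ(formed) = 4×452 + 1×514 = 2322
ΔH = Σ(broken) − Σ(formed) = (1808 + 2D) − (2322) = −514 + 2D
Setting this equal to −214 kJ gives 2D = 300, so D = 150 kJ/mol.

D(O–O) ≈ 150 kJ/mol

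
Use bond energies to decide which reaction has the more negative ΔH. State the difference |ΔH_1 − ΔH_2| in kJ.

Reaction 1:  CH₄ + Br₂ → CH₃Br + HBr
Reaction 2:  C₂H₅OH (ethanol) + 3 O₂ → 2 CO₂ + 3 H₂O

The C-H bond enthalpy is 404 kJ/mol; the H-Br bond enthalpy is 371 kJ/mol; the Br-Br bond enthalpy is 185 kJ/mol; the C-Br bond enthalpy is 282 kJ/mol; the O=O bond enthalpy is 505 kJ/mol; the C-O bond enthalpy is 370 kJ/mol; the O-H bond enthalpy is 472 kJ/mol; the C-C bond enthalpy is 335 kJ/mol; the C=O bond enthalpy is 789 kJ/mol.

Reaction 2, by 1212 kJ

Reaction 1:
  Bonds broken (reactants):
    Br-Br: 1 × 185 = 185
    C-H: 4 × 404 = 1616
    Σ(broken) = 1801 kJ
  Bonds formed (products):
    C-Br: 1 × 282 = 282
    C-H: 3 × 404 = 1212
    H-Br: 1 × 371 = 371
    Σ(formed) = 1865 kJ
  ΔH_1 = 1801 − 1865 = −64 kJ
Reaction 2:
  Bonds broken (reactants):
    C-C: 1 × 335 = 335
    C-H: 5 × 404 = 2020
    C-O: 1 × 370 = 370
    O-H: 1 × 472 = 472
    O=O: 3 × 505 = 1515
    Σ(broken) = 4712 kJ
  Bonds formed (products):
    C=O: 4 × 789 = 3156
    O-H: 6 × 472 = 2832
    Σ(formed) = 5988 kJ
  ΔH_2 = 4712 − 5988 = −1276 kJ
ΔH_1 − ΔH_2 = +1212 kJ, so reaction 2 has the more negative ΔH; |ΔH_1 − ΔH_2| = 1212 kJ.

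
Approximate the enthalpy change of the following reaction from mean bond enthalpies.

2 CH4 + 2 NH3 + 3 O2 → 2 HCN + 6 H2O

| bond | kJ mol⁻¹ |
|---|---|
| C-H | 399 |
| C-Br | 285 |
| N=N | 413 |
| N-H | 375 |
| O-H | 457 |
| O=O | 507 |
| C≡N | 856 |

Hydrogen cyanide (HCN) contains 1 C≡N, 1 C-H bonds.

Bonds broken (reactants):
  C-H: 8 × 399 = 3192
  N-H: 6 × 375 = 2250
  O=O: 3 × 507 = 1521
  Σ(broken) = 6963 kJ
Bonds formed (products):
  C≡N: 2 × 856 = 1712
  C-H: 2 × 399 = 798
  O-H: 12 × 457 = 5484
  Σ(formed) = 7994 kJ
ΔH = Σ(broken) − Σ(formed) = 6963 − 7994 = −1031 kJ

ΔH ≈ −1031 kJ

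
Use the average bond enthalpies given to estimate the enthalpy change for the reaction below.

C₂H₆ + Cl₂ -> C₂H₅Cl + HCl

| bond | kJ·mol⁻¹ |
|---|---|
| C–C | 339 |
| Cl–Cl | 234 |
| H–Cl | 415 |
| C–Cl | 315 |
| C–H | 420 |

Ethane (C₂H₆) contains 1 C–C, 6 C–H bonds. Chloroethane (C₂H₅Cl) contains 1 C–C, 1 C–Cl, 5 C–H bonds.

ΔH ≈ −76 kJ

Bonds broken (reactants):
  C–C: 1 × 339 = 339
  C–H: 6 × 420 = 2520
  Cl–Cl: 1 × 234 = 234
  Σ(broken) = 3093 kJ
Bonds formed (products):
  C–C: 1 × 339 = 339
  C–Cl: 1 × 315 = 315
  C–H: 5 × 420 = 2100
  H–Cl: 1 × 415 = 415
  Σ(formed) = 3169 kJ
ΔH = Σ(broken) − Σ(formed) = 3093 − 3169 = −76 kJ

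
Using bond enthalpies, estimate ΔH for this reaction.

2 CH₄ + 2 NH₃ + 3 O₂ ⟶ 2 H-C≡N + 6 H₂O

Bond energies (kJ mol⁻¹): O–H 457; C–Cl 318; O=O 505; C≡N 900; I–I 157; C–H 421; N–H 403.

ΔH ≈ −825 kJ

Bonds broken (reactants):
  C–H: 8 × 421 = 3368
  N–H: 6 × 403 = 2418
  O=O: 3 × 505 = 1515
  Σ(broken) = 7301 kJ
Bonds formed (products):
  C≡N: 2 × 900 = 1800
  C–H: 2 × 421 = 842
  O–H: 12 × 457 = 5484
  Σ(formed) = 8126 kJ
ΔH = Σ(broken) − Σ(formed) = 7301 − 8126 = −825 kJ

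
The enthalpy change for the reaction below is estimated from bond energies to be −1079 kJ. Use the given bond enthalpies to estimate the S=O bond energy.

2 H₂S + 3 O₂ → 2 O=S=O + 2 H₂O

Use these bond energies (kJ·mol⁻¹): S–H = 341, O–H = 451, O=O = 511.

D(S=O) ≈ 543 kJ/mol

Let D be the S=O bond energy.
Σ(broken) = 3×511 + 4×341 = 2897
Σ(formed) = 4×451 + 4×D = 1804 + 4D
ΔH = Σ(broken) − Σ(formed) = (2897) − (1804 + 4D) = +1093 − 4D
Setting this equal to −1079 kJ gives 4D = 2172, so D = 543 kJ/mol.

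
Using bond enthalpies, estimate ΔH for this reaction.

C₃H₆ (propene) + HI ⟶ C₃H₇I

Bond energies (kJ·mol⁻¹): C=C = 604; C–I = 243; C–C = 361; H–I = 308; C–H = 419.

Bonds broken (reactants):
  C–C: 1 × 361 = 361
  C–H: 6 × 419 = 2514
  C=C: 1 × 604 = 604
  H–I: 1 × 308 = 308
  Σ(broken) = 3787 kJ
Bonds formed (products):
  C–C: 2 × 361 = 722
  C–H: 7 × 419 = 2933
  C–I: 1 × 243 = 243
  Σ(formed) = 3898 kJ
ΔH = Σ(broken) − Σ(formed) = 3787 − 3898 = −111 kJ

ΔH ≈ −111 kJ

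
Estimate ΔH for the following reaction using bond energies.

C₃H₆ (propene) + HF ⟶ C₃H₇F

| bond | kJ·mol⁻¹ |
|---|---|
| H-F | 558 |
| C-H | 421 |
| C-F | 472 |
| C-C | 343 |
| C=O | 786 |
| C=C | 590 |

ΔH ≈ −88 kJ

Bonds broken (reactants):
  C-C: 1 × 343 = 343
  C-H: 6 × 421 = 2526
  C=C: 1 × 590 = 590
  H-F: 1 × 558 = 558
  Σ(broken) = 4017 kJ
Bonds formed (products):
  C-C: 2 × 343 = 686
  C-F: 1 × 472 = 472
  C-H: 7 × 421 = 2947
  Σ(formed) = 4105 kJ
ΔH = Σ(broken) − Σ(formed) = 4017 − 4105 = −88 kJ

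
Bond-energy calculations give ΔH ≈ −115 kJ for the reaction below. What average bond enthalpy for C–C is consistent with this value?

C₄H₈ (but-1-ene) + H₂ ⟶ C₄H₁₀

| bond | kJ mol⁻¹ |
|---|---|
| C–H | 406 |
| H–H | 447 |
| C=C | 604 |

D(C–C) ≈ 354 kJ/mol

Let D be the C–C bond energy.
Σ(broken) = 2×D + 8×406 + 1×604 + 1×447 = 4299 + 2D
Σ(formed) = 3×D + 10×406 = 4060 + 3D
ΔH = Σ(broken) − Σ(formed) = (4299 + 2D) − (4060 + 3D) = +239 − D
Setting this equal to −115 kJ gives D = 354 kJ/mol.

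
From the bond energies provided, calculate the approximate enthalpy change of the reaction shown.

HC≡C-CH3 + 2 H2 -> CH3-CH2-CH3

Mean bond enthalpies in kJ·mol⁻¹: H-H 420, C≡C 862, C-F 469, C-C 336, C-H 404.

Bonds broken (reactants):
  C≡C: 1 × 862 = 862
  C-C: 1 × 336 = 336
  C-H: 4 × 404 = 1616
  H-H: 2 × 420 = 840
  Σ(broken) = 3654 kJ
Bonds formed (products):
  C-C: 2 × 336 = 672
  C-H: 8 × 404 = 3232
  Σ(formed) = 3904 kJ
ΔH = Σ(broken) − Σ(formed) = 3654 − 3904 = −250 kJ

ΔH ≈ −250 kJ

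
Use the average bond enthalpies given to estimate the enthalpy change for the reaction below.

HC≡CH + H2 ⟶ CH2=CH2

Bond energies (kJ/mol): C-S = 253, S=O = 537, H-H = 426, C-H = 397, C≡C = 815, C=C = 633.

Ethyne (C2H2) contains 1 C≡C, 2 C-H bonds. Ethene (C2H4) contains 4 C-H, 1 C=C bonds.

Bonds broken (reactants):
  C≡C: 1 × 815 = 815
  C-H: 2 × 397 = 794
  H-H: 1 × 426 = 426
  Σ(broken) = 2035 kJ
Bonds formed (products):
  C-H: 4 × 397 = 1588
  C=C: 1 × 633 = 633
  Σ(formed) = 2221 kJ
ΔH = Σ(broken) − Σ(formed) = 2035 − 2221 = −186 kJ

ΔH ≈ −186 kJ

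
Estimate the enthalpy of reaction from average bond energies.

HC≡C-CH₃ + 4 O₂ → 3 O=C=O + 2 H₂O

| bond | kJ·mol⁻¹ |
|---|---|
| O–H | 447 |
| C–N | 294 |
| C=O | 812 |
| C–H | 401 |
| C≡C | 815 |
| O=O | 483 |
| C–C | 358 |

ΔH ≈ −1951 kJ

Bonds broken (reactants):
  C≡C: 1 × 815 = 815
  C–C: 1 × 358 = 358
  C–H: 4 × 401 = 1604
  O=O: 4 × 483 = 1932
  Σ(broken) = 4709 kJ
Bonds formed (products):
  C=O: 6 × 812 = 4872
  O–H: 4 × 447 = 1788
  Σ(formed) = 6660 kJ
ΔH = Σ(broken) − Σ(formed) = 4709 − 6660 = −1951 kJ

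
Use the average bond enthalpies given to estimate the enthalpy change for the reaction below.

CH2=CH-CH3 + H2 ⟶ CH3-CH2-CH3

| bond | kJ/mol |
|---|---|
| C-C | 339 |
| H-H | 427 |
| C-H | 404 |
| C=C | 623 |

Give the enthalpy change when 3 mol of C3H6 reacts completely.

ΔH = −291 kJ

Bonds broken (reactants):
  C-C: 1 × 339 = 339
  C-H: 6 × 404 = 2424
  C=C: 1 × 623 = 623
  H-H: 1 × 427 = 427
  Σ(broken) = 3813 kJ
Bonds formed (products):
  C-C: 2 × 339 = 678
  C-H: 8 × 404 = 3232
  Σ(formed) = 3910 kJ
ΔH = Σ(broken) − Σ(formed) = 3813 − 3910 = −97 kJ
For 3× the reaction as written: 3 × (−97) = −291 kJ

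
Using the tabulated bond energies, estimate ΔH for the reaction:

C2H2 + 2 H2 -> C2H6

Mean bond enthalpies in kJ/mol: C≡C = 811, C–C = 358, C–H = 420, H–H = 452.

ΔH ≈ −323 kJ

Bonds broken (reactants):
  C≡C: 1 × 811 = 811
  C–H: 2 × 420 = 840
  H–H: 2 × 452 = 904
  Σ(broken) = 2555 kJ
Bonds formed (products):
  C–C: 1 × 358 = 358
  C–H: 6 × 420 = 2520
  Σ(formed) = 2878 kJ
ΔH = Σ(broken) − Σ(formed) = 2555 − 2878 = −323 kJ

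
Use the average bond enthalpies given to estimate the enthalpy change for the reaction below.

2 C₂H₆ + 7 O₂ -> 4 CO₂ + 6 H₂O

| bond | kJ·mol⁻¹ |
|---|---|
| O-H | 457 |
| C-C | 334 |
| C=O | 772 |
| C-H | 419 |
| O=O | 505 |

Bonds broken (reactants):
  C-C: 2 × 334 = 668
  C-H: 12 × 419 = 5028
  O=O: 7 × 505 = 3535
  Σ(broken) = 9231 kJ
Bonds formed (products):
  C=O: 8 × 772 = 6176
  O-H: 12 × 457 = 5484
  Σ(formed) = 11660 kJ
ΔH = Σ(broken) − Σ(formed) = 9231 − 11660 = −2429 kJ

ΔH ≈ −2429 kJ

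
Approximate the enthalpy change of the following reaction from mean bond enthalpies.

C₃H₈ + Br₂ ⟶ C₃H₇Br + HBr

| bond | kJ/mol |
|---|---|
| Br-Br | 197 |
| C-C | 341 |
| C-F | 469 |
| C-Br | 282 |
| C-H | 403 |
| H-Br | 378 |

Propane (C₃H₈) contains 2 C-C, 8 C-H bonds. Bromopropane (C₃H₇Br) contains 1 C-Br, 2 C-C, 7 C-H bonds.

ΔH ≈ −60 kJ

Bonds broken (reactants):
  Br-Br: 1 × 197 = 197
  C-C: 2 × 341 = 682
  C-H: 8 × 403 = 3224
  Σ(broken) = 4103 kJ
Bonds formed (products):
  C-Br: 1 × 282 = 282
  C-C: 2 × 341 = 682
  C-H: 7 × 403 = 2821
  H-Br: 1 × 378 = 378
  Σ(formed) = 4163 kJ
ΔH = Σ(broken) − Σ(formed) = 4103 − 4163 = −60 kJ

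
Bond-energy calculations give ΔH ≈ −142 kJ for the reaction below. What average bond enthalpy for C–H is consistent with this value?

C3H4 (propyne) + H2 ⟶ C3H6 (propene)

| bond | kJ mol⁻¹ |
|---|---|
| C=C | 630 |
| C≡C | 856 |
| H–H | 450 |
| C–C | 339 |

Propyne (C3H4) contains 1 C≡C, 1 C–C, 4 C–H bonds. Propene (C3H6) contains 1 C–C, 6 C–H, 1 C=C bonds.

D(C–H) ≈ 409 kJ/mol

Let D be the C–H bond energy.
Σ(broken) = 1×856 + 1×339 + 4×D + 1×450 = 1645 + 4D
Σ(formed) = 1×339 + 6×D + 1×630 = 969 + 6D
ΔH = Σ(broken) − Σ(formed) = (1645 + 4D) − (969 + 6D) = +676 − 2D
Setting this equal to −142 kJ gives 2D = 818, so D = 409 kJ/mol.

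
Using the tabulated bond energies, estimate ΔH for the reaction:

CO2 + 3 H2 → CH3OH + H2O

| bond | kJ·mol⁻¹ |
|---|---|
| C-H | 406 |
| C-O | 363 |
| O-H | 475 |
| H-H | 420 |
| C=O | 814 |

Bonds broken (reactants):
  C=O: 2 × 814 = 1628
  H-H: 3 × 420 = 1260
  Σ(broken) = 2888 kJ
Bonds formed (products):
  C-H: 3 × 406 = 1218
  C-O: 1 × 363 = 363
  O-H: 3 × 475 = 1425
  Σ(formed) = 3006 kJ
ΔH = Σ(broken) − Σ(formed) = 2888 − 3006 = −118 kJ

ΔH ≈ −118 kJ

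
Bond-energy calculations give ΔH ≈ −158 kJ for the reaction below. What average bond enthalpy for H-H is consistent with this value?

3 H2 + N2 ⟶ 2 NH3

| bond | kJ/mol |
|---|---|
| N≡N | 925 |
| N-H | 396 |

Let D be the H-H bond energy.
Σ(broken) = 3×D + 1×925 = 925 + 3D
Σ(formed) = 6×396 = 2376
ΔH = Σ(broken) − Σ(formed) = (925 + 3D) − (2376) = −1451 + 3D
Setting this equal to −158 kJ gives 3D = 1293, so D = 431 kJ/mol.

D(H-H) ≈ 431 kJ/mol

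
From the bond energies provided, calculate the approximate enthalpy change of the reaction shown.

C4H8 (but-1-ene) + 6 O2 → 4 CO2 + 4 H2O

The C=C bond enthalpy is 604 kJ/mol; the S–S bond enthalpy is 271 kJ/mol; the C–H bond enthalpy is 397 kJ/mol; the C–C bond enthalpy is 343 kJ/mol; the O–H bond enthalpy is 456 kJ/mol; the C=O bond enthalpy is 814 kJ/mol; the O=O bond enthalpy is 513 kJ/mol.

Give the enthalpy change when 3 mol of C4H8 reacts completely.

ΔH = −7848 kJ

Bonds broken (reactants):
  C–C: 2 × 343 = 686
  C–H: 8 × 397 = 3176
  C=C: 1 × 604 = 604
  O=O: 6 × 513 = 3078
  Σ(broken) = 7544 kJ
Bonds formed (products):
  C=O: 8 × 814 = 6512
  O–H: 8 × 456 = 3648
  Σ(formed) = 10160 kJ
ΔH = Σ(broken) − Σ(formed) = 7544 − 10160 = −2616 kJ
For 3× the reaction as written: 3 × (−2616) = −7848 kJ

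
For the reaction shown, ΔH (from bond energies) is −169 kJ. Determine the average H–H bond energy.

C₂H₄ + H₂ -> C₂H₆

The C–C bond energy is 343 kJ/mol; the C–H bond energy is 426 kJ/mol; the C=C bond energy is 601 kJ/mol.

D(H–H) ≈ 425 kJ/mol

Let D be the H–H bond energy.
Σ(broken) = 4×426 + 1×601 + 1×D = 2305 + D
Σ(formed) = 1×343 + 6×426 = 2899
ΔH = Σ(broken) − Σ(formed) = (2305 + D) − (2899) = −594 + D
Setting this equal to −169 kJ gives D = 425 kJ/mol.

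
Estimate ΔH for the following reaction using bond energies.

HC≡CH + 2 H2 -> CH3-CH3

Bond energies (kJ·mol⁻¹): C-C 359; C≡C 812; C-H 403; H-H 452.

ΔH ≈ −255 kJ

Bonds broken (reactants):
  C≡C: 1 × 812 = 812
  C-H: 2 × 403 = 806
  H-H: 2 × 452 = 904
  Σ(broken) = 2522 kJ
Bonds formed (products):
  C-C: 1 × 359 = 359
  C-H: 6 × 403 = 2418
  Σ(formed) = 2777 kJ
ΔH = Σ(broken) − Σ(formed) = 2522 − 2777 = −255 kJ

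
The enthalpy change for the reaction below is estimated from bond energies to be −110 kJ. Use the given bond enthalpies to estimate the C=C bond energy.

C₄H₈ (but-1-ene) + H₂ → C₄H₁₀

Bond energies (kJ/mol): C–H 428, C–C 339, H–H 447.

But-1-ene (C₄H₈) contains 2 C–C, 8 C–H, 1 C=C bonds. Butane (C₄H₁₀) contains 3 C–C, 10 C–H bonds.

D(C=C) ≈ 638 kJ/mol

Let D be the C=C bond energy.
Σ(broken) = 2×339 + 8×428 + 1×D + 1×447 = 4549 + D
Σ(formed) = 3×339 + 10×428 = 5297
ΔH = Σ(broken) − Σ(formed) = (4549 + D) − (5297) = −748 + D
Setting this equal to −110 kJ gives D = 638 kJ/mol.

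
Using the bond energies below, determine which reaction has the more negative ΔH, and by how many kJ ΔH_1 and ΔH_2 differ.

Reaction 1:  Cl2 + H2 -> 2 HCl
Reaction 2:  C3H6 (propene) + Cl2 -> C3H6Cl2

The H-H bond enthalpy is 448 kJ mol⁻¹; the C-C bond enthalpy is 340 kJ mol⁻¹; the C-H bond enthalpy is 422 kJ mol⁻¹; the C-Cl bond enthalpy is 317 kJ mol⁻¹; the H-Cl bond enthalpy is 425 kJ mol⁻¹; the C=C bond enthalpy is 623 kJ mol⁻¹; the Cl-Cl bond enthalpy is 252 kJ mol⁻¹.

Reaction 1:
  Bonds broken (reactants):
    Cl-Cl: 1 × 252 = 252
    H-H: 1 × 448 = 448
    Σ(broken) = 700 kJ
  Bonds formed (products):
    H-Cl: 2 × 425 = 850
    Σ(formed) = 850 kJ
  ΔH_1 = 700 − 850 = −150 kJ
Reaction 2:
  Bonds broken (reactants):
    C-C: 1 × 340 = 340
    C-H: 6 × 422 = 2532
    C=C: 1 × 623 = 623
    Cl-Cl: 1 × 252 = 252
    Σ(broken) = 3747 kJ
  Bonds formed (products):
    C-C: 2 × 340 = 680
    C-Cl: 2 × 317 = 634
    C-H: 6 × 422 = 2532
    Σ(formed) = 3846 kJ
  ΔH_2 = 3747 − 3846 = −99 kJ
ΔH_1 − ΔH_2 = −51 kJ, so reaction 1 has the more negative ΔH; |ΔH_1 − ΔH_2| = 51 kJ.

Reaction 1, by 51 kJ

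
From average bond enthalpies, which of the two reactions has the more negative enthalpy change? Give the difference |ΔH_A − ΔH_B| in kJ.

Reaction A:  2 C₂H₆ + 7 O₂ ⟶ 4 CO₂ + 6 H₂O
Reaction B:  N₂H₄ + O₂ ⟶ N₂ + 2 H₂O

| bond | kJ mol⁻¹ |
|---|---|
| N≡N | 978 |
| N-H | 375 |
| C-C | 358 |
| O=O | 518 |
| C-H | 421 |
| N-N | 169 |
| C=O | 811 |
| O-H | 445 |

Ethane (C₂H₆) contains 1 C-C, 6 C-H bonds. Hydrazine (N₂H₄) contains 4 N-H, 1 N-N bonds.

Reaction A, by 1863 kJ

Reaction A:
  Bonds broken (reactants):
    C-C: 2 × 358 = 716
    C-H: 12 × 421 = 5052
    O=O: 7 × 518 = 3626
    Σ(broken) = 9394 kJ
  Bonds formed (products):
    C=O: 8 × 811 = 6488
    O-H: 12 × 445 = 5340
    Σ(formed) = 11828 kJ
  ΔH_A = 9394 − 11828 = −2434 kJ
Reaction B:
  Bonds broken (reactants):
    N-H: 4 × 375 = 1500
    N-N: 1 × 169 = 169
    O=O: 1 × 518 = 518
    Σ(broken) = 2187 kJ
  Bonds formed (products):
    N≡N: 1 × 978 = 978
    O-H: 4 × 445 = 1780
    Σ(formed) = 2758 kJ
  ΔH_B = 2187 − 2758 = −571 kJ
ΔH_A − ΔH_B = −1863 kJ, so reaction A has the more negative ΔH; |ΔH_A − ΔH_B| = 1863 kJ.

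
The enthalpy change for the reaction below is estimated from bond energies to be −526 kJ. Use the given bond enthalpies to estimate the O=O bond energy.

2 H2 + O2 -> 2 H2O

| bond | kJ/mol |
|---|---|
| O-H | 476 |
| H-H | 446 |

D(O=O) ≈ 486 kJ/mol

Let D be the O=O bond energy.
Σ(broken) = 2×446 + 1×D = 892 + D
Σ(formed) = 4×476 = 1904
ΔH = Σ(broken) − Σ(formed) = (892 + D) − (1904) = −1012 + D
Setting this equal to −526 kJ gives D = 486 kJ/mol.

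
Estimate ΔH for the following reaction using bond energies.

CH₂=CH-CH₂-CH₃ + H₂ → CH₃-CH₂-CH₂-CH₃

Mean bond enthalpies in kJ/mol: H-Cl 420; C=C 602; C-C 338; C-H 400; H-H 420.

Bonds broken (reactants):
  C-C: 2 × 338 = 676
  C-H: 8 × 400 = 3200
  C=C: 1 × 602 = 602
  H-H: 1 × 420 = 420
  Σ(broken) = 4898 kJ
Bonds formed (products):
  C-C: 3 × 338 = 1014
  C-H: 10 × 400 = 4000
  Σ(formed) = 5014 kJ
ΔH = Σ(broken) − Σ(formed) = 4898 − 5014 = −116 kJ

ΔH ≈ −116 kJ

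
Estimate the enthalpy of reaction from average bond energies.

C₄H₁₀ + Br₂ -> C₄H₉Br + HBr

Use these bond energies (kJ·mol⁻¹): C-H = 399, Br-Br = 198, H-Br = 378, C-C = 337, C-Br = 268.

Bonds broken (reactants):
  Br-Br: 1 × 198 = 198
  C-C: 3 × 337 = 1011
  C-H: 10 × 399 = 3990
  Σ(broken) = 5199 kJ
Bonds formed (products):
  C-Br: 1 × 268 = 268
  C-C: 3 × 337 = 1011
  C-H: 9 × 399 = 3591
  H-Br: 1 × 378 = 378
  Σ(formed) = 5248 kJ
ΔH = Σ(broken) − Σ(formed) = 5199 − 5248 = −49 kJ

ΔH ≈ −49 kJ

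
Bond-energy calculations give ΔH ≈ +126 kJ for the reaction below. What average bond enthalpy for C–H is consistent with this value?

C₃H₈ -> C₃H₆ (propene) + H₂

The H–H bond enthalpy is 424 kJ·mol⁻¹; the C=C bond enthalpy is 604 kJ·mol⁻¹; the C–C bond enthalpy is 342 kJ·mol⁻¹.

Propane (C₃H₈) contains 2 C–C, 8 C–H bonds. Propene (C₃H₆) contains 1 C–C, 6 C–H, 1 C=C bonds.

D(C–H) ≈ 406 kJ/mol

Let D be the C–H bond energy.
Σ(broken) = 2×342 + 8×D = 684 + 8D
Σ(formed) = 1×342 + 6×D + 1×604 + 1×424 = 1370 + 6D
ΔH = Σ(broken) − Σ(formed) = (684 + 8D) − (1370 + 6D) = −686 + 2D
Setting this equal to +126 kJ gives 2D = 812, so D = 406 kJ/mol.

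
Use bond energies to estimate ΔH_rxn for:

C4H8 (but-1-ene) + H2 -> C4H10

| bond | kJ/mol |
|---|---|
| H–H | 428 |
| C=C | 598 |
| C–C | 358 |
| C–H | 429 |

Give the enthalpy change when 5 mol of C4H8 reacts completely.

ΔH = −950 kJ

Bonds broken (reactants):
  C–C: 2 × 358 = 716
  C–H: 8 × 429 = 3432
  C=C: 1 × 598 = 598
  H–H: 1 × 428 = 428
  Σ(broken) = 5174 kJ
Bonds formed (products):
  C–C: 3 × 358 = 1074
  C–H: 10 × 429 = 4290
  Σ(formed) = 5364 kJ
ΔH = Σ(broken) − Σ(formed) = 5174 − 5364 = −190 kJ
For 5× the reaction as written: 5 × (−190) = −950 kJ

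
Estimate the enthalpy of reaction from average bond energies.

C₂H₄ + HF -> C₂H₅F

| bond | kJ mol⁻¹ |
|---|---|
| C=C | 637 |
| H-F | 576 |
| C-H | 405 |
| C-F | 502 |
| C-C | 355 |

Bonds broken (reactants):
  C-H: 4 × 405 = 1620
  C=C: 1 × 637 = 637
  H-F: 1 × 576 = 576
  Σ(broken) = 2833 kJ
Bonds formed (products):
  C-C: 1 × 355 = 355
  C-F: 1 × 502 = 502
  C-H: 5 × 405 = 2025
  Σ(formed) = 2882 kJ
ΔH = Σ(broken) − Σ(formed) = 2833 − 2882 = −49 kJ

ΔH ≈ −49 kJ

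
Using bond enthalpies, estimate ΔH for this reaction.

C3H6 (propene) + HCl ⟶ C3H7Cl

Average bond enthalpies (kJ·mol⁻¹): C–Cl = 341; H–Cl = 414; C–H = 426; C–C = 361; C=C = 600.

ΔH ≈ −114 kJ

Bonds broken (reactants):
  C–C: 1 × 361 = 361
  C–H: 6 × 426 = 2556
  C=C: 1 × 600 = 600
  H–Cl: 1 × 414 = 414
  Σ(broken) = 3931 kJ
Bonds formed (products):
  C–C: 2 × 361 = 722
  C–Cl: 1 × 341 = 341
  C–H: 7 × 426 = 2982
  Σ(formed) = 4045 kJ
ΔH = Σ(broken) − Σ(formed) = 3931 − 4045 = −114 kJ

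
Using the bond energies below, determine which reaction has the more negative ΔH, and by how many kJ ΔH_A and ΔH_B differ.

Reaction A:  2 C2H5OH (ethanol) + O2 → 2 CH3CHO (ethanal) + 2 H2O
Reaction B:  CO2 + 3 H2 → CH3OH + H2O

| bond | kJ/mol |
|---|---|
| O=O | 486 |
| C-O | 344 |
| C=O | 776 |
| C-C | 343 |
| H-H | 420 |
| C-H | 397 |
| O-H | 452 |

Reaction A:
  Bonds broken (reactants):
    C-C: 2 × 343 = 686
    C-H: 10 × 397 = 3970
    C-O: 2 × 344 = 688
    O-H: 2 × 452 = 904
    O=O: 1 × 486 = 486
    Σ(broken) = 6734 kJ
  Bonds formed (products):
    C-C: 2 × 343 = 686
    C-H: 8 × 397 = 3176
    C=O: 2 × 776 = 1552
    O-H: 4 × 452 = 1808
    Σ(formed) = 7222 kJ
  ΔH_A = 6734 − 7222 = −488 kJ
Reaction B:
  Bonds broken (reactants):
    C=O: 2 × 776 = 1552
    H-H: 3 × 420 = 1260
    Σ(broken) = 2812 kJ
  Bonds formed (products):
    C-H: 3 × 397 = 1191
    C-O: 1 × 344 = 344
    O-H: 3 × 452 = 1356
    Σ(formed) = 2891 kJ
  ΔH_B = 2812 − 2891 = −79 kJ
ΔH_A − ΔH_B = −409 kJ, so reaction A has the more negative ΔH; |ΔH_A − ΔH_B| = 409 kJ.

Reaction A, by 409 kJ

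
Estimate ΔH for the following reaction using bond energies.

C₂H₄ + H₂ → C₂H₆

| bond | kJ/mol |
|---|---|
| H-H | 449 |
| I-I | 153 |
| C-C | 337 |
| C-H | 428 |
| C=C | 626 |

Bonds broken (reactants):
  C-H: 4 × 428 = 1712
  C=C: 1 × 626 = 626
  H-H: 1 × 449 = 449
  Σ(broken) = 2787 kJ
Bonds formed (products):
  C-C: 1 × 337 = 337
  C-H: 6 × 428 = 2568
  Σ(formed) = 2905 kJ
ΔH = Σ(broken) − Σ(formed) = 2787 − 2905 = −118 kJ

ΔH ≈ −118 kJ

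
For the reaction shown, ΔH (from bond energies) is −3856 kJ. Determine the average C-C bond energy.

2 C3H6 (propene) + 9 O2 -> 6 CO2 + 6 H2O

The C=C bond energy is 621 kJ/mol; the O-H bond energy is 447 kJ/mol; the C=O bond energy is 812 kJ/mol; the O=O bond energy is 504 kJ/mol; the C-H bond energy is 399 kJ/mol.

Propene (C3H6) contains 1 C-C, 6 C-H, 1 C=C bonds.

D(C-C) ≈ 343 kJ/mol

Let D be the C-C bond energy.
Σ(broken) = 2×D + 12×399 + 2×621 + 9×504 = 10566 + 2D
Σ(formed) = 12×812 + 12×447 = 15108
ΔH = Σ(broken) − Σ(formed) = (10566 + 2D) − (15108) = −4542 + 2D
Setting this equal to −3856 kJ gives 2D = 686, so D = 343 kJ/mol.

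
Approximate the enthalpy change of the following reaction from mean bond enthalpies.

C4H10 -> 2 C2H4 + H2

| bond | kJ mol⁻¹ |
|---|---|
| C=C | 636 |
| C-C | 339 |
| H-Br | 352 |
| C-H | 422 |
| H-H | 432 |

ΔH ≈ +157 kJ

Bonds broken (reactants):
  C-C: 3 × 339 = 1017
  C-H: 10 × 422 = 4220
  Σ(broken) = 5237 kJ
Bonds formed (products):
  C-H: 8 × 422 = 3376
  C=C: 2 × 636 = 1272
  H-H: 1 × 432 = 432
  Σ(formed) = 5080 kJ
ΔH = Σ(broken) − Σ(formed) = 5237 − 5080 = +157 kJ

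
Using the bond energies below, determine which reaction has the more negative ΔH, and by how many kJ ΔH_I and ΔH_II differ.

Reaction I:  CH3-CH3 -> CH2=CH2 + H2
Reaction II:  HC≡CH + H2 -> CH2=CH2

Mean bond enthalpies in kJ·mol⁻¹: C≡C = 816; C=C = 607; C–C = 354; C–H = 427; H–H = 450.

Reaction II, by 346 kJ

Reaction I:
  Bonds broken (reactants):
    C–C: 1 × 354 = 354
    C–H: 6 × 427 = 2562
    Σ(broken) = 2916 kJ
  Bonds formed (products):
    C–H: 4 × 427 = 1708
    C=C: 1 × 607 = 607
    H–H: 1 × 450 = 450
    Σ(formed) = 2765 kJ
  ΔH_I = 2916 − 2765 = +151 kJ
Reaction II:
  Bonds broken (reactants):
    C≡C: 1 × 816 = 816
    C–H: 2 × 427 = 854
    H–H: 1 × 450 = 450
    Σ(broken) = 2120 kJ
  Bonds formed (products):
    C–H: 4 × 427 = 1708
    C=C: 1 × 607 = 607
    Σ(formed) = 2315 kJ
  ΔH_II = 2120 − 2315 = −195 kJ
ΔH_I − ΔH_II = +346 kJ, so reaction II has the more negative ΔH; |ΔH_I − ΔH_II| = 346 kJ.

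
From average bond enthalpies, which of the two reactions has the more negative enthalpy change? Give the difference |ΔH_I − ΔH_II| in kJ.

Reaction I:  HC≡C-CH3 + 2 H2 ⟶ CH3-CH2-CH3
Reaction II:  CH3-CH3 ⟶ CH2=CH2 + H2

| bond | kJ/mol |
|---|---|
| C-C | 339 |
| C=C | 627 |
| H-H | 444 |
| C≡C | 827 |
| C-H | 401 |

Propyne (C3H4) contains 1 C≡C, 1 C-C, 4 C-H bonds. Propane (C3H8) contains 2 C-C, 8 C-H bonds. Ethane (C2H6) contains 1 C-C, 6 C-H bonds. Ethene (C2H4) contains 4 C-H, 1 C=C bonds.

Reaction I:
  Bonds broken (reactants):
    C≡C: 1 × 827 = 827
    C-C: 1 × 339 = 339
    C-H: 4 × 401 = 1604
    H-H: 2 × 444 = 888
    Σ(broken) = 3658 kJ
  Bonds formed (products):
    C-C: 2 × 339 = 678
    C-H: 8 × 401 = 3208
    Σ(formed) = 3886 kJ
  ΔH_I = 3658 − 3886 = −228 kJ
Reaction II:
  Bonds broken (reactants):
    C-C: 1 × 339 = 339
    C-H: 6 × 401 = 2406
    Σ(broken) = 2745 kJ
  Bonds formed (products):
    C-H: 4 × 401 = 1604
    C=C: 1 × 627 = 627
    H-H: 1 × 444 = 444
    Σ(formed) = 2675 kJ
  ΔH_II = 2745 − 2675 = +70 kJ
ΔH_I − ΔH_II = −298 kJ, so reaction I has the more negative ΔH; |ΔH_I − ΔH_II| = 298 kJ.

Reaction I, by 298 kJ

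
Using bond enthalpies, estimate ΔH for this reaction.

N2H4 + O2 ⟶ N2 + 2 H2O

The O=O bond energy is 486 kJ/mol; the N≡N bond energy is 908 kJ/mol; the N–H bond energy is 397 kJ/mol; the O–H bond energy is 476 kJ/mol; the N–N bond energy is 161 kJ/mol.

Bonds broken (reactants):
  N–H: 4 × 397 = 1588
  N–N: 1 × 161 = 161
  O=O: 1 × 486 = 486
  Σ(broken) = 2235 kJ
Bonds formed (products):
  N≡N: 1 × 908 = 908
  O–H: 4 × 476 = 1904
  Σ(formed) = 2812 kJ
ΔH = Σ(broken) − Σ(formed) = 2235 − 2812 = −577 kJ

ΔH ≈ −577 kJ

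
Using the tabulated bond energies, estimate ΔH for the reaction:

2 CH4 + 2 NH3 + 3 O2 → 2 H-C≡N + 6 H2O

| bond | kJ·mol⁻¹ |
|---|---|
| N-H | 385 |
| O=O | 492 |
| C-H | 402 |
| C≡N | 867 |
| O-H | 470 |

Bonds broken (reactants):
  C-H: 8 × 402 = 3216
  N-H: 6 × 385 = 2310
  O=O: 3 × 492 = 1476
  Σ(broken) = 7002 kJ
Bonds formed (products):
  C≡N: 2 × 867 = 1734
  C-H: 2 × 402 = 804
  O-H: 12 × 470 = 5640
  Σ(formed) = 8178 kJ
ΔH = Σ(broken) − Σ(formed) = 7002 − 8178 = −1176 kJ

ΔH ≈ −1176 kJ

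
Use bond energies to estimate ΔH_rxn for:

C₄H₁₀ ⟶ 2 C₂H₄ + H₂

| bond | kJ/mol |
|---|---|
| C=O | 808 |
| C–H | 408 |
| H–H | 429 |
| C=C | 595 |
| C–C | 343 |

Bonds broken (reactants):
  C–C: 3 × 343 = 1029
  C–H: 10 × 408 = 4080
  Σ(broken) = 5109 kJ
Bonds formed (products):
  C–H: 8 × 408 = 3264
  C=C: 2 × 595 = 1190
  H–H: 1 × 429 = 429
  Σ(formed) = 4883 kJ
ΔH = Σ(broken) − Σ(formed) = 5109 − 4883 = +226 kJ

ΔH ≈ +226 kJ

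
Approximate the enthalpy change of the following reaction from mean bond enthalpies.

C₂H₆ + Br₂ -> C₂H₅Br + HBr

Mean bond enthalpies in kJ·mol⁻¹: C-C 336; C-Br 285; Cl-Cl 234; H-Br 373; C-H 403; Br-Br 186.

ΔH ≈ −69 kJ

Bonds broken (reactants):
  Br-Br: 1 × 186 = 186
  C-C: 1 × 336 = 336
  C-H: 6 × 403 = 2418
  Σ(broken) = 2940 kJ
Bonds formed (products):
  C-Br: 1 × 285 = 285
  C-C: 1 × 336 = 336
  C-H: 5 × 403 = 2015
  H-Br: 1 × 373 = 373
  Σ(formed) = 3009 kJ
ΔH = Σ(broken) − Σ(formed) = 2940 − 3009 = −69 kJ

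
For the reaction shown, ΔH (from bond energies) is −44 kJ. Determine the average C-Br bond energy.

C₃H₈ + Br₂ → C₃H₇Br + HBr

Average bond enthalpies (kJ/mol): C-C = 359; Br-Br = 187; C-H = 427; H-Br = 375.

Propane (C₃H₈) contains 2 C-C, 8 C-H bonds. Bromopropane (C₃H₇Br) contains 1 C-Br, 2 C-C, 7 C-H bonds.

Let D be the C-Br bond energy.
Σ(broken) = 1×187 + 2×359 + 8×427 = 4321
Σ(formed) = 1×D + 2×359 + 7×427 + 1×375 = 4082 + D
ΔH = Σ(broken) − Σ(formed) = (4321) − (4082 + D) = +239 − D
Setting this equal to −44 kJ gives D = 283 kJ/mol.

D(C-Br) ≈ 283 kJ/mol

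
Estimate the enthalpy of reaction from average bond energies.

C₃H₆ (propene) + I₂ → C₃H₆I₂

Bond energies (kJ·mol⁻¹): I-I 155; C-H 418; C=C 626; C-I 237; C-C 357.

Bonds broken (reactants):
  C-C: 1 × 357 = 357
  C-H: 6 × 418 = 2508
  C=C: 1 × 626 = 626
  I-I: 1 × 155 = 155
  Σ(broken) = 3646 kJ
Bonds formed (products):
  C-C: 2 × 357 = 714
  C-H: 6 × 418 = 2508
  C-I: 2 × 237 = 474
  Σ(formed) = 3696 kJ
ΔH = Σ(broken) − Σ(formed) = 3646 − 3696 = −50 kJ

ΔH ≈ −50 kJ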